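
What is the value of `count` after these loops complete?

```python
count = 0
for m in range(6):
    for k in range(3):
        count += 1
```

6 * 3 = 18
`count` takes the values: 0 → 1 → 2 → 3 → 4 → 5 → 6 → 7 → 8 → 9 → 10 → 11 → 12 → 13 → 14 → 15 → 16 → 17 → 18

Answer: 18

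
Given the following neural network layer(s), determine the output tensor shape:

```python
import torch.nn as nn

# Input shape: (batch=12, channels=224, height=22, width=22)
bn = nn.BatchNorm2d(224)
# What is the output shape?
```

Input: (12, 224, 22, 22) -> Output: (12, 224, 22, 22)

Answer: (12, 224, 22, 22)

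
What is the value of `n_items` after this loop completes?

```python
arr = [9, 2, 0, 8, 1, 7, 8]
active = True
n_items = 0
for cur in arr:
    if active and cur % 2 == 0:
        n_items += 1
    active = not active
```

Count even values at even positions
`n_items` takes the values: 0 → 1 → 2

Answer: 2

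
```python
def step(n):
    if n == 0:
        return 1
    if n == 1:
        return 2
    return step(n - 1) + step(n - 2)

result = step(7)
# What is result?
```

Build up from base cases: step(0)=1, step(1)=2, step(2)=3, step(3)=5, step(4)=8, step(5)=13, step(6)=21, ..., step(7)=34

Answer: 34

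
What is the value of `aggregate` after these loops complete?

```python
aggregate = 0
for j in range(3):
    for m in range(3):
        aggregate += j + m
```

Sum of all j+m for j,m in 3x3
`aggregate` takes the values: 0 → 1 → 3 → 4 → 6 → 9 → 11 → 14 → 18

Answer: 18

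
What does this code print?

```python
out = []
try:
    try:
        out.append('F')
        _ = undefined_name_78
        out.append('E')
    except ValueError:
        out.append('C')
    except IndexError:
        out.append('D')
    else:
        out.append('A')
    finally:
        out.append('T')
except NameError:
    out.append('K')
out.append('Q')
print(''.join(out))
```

Execution trace: 'F' (try body) → 'T' (finally) → 'K' (outer except NameError) → 'Q' (after the try/except). Output: FTKQ

Answer: FTKQ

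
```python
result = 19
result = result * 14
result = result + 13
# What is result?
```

Trace:
`result = 19` → result = 19
`result = result * 14` → result = 266
`result = result + 13` → result = 279
So result = 279

Answer: 279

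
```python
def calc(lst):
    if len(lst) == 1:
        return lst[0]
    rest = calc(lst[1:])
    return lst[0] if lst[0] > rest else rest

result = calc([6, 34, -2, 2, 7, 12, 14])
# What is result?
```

Recursive max over [6, 34, -2, 2, 7, 12, 14] = 34

Answer: 34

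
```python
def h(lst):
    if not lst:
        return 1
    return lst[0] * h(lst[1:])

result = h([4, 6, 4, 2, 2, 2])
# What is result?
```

Product over [4, 6, 4, 2, 2, 2] = 4 * 6 * 4 * 2 * 2 * 2 = 768

Answer: 768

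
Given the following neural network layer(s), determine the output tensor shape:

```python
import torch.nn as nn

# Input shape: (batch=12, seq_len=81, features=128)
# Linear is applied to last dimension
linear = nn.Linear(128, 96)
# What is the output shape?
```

Input: (12, 81, 128) -> Output: (12, 81, 96)

Answer: (12, 81, 96)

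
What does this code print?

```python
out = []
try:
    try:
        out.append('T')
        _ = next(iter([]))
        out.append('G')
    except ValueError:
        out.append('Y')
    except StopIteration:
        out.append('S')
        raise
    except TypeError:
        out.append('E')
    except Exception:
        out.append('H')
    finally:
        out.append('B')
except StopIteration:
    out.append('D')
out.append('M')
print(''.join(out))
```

Execution trace: 'T' (inner try body) → 'S' (inner except StopIteration) → 'B' (inner finally) → 'D' (outer except StopIteration) → 'M' (after the try/except). Output: TSBDM

Answer: TSBDM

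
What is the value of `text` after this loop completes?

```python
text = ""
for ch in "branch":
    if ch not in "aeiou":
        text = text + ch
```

Remove vowels from 'branch'
`text` takes the values: "" → "b" → "br" → "brn" → "brnc" → "brnch"

Answer: "brnch"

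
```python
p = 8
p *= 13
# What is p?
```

Trace:
`p = 8` → p = 8
`p *= 13` → p = 104
So p = 104

Answer: 104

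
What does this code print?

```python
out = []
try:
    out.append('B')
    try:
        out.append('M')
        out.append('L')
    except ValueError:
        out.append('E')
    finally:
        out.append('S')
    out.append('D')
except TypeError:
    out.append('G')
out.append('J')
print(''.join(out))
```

Execution trace: 'B' (try body) → 'M' (inner try body) → 'L' (inner try body, no exception) → 'S' (inner finally) → 'D' (try body, no exception) → 'J' (after the try/except). Output: BMLSDJ

Answer: BMLSDJ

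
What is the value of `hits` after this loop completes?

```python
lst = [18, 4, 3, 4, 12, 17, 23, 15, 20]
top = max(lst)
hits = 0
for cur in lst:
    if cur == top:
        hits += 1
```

Count of max value 23 in [18, 4, 3, 4, 12, 17, 23, 15, 20]
`hits` takes the values: 0 → 1

Answer: 1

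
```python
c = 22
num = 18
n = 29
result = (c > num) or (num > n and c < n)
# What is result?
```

Trace:
`c = 22` → c = 22
`num = 18` → num = 18
`n = 29` → n = 29
`result = (c > num) or (num > n and c < n)` → result = True
So result = True

Answer: True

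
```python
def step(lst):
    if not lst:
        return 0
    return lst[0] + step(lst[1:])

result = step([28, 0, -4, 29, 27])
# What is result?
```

28 + 0 + (-4) + 29 + 27 + 0 = 80

Answer: 80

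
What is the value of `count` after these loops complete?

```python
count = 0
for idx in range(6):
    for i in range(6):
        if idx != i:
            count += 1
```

6² - 6 (exclude diagonal)
`count` takes the values: 0 → 1 → 2 → 3 → 4 → 5 → 6 → 7 → 8 → 9 → 10 → 11 → 12 → 13 → 14 → 15 → 16 → 17 → 18 → 19 → 20 → 21 → 22 → 23 → 24 → 25 → 26 → 27 → 28 → 29 → 30

Answer: 30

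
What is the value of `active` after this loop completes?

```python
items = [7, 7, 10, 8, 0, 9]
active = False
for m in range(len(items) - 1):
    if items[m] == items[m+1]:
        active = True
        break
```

Check consecutive duplicates in [7, 7, 10, 8, 0, 9]
`active` takes the values: False → True

Answer: True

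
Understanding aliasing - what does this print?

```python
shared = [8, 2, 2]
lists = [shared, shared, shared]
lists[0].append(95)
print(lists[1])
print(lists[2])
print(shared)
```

Key concept: list of same reference.
Step by step:
`shared = [8, 2, 2]` → shared = [8, 2, 2]
`lists = [shared, shared, shared]` → lists = [[8, 2, 2], [8, 2, 2], [8, 2, 2]]
`lists[0].append(95)` → shared = [8, 2, 2, 95]; lists = [[8, 2, 2, 95], [8, 2, 2, 95], [8, 2, 2, 95]]
`print(lists[1])` → prints [8, 2, 2, 95]
`print(lists[2])` → prints [8, 2, 2, 95]
`print(shared)` → prints [8, 2, 2, 95]

Answer:
[8, 2, 2, 95]
[8, 2, 2, 95]
[8, 2, 2, 95]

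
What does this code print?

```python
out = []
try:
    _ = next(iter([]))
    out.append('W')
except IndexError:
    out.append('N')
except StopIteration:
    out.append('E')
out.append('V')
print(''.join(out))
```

Execution trace: 'E' (except StopIteration) → 'V' (after the try/except). Output: EV

Answer: EV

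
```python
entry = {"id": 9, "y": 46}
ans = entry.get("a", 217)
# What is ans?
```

Trace:
`entry = {"id": 9, "y": 46}` → entry = {'id': 9, 'y': 46}
`ans = entry.get("a", 217)` → ans = 217
So ans = 217

Answer: 217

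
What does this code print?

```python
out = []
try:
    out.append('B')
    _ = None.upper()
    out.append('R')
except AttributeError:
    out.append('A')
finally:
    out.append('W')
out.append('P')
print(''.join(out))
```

Execution trace: 'B' (try body) → 'A' (except AttributeError) → 'W' (finally) → 'P' (after the try/except). Output: BAWP

Answer: BAWP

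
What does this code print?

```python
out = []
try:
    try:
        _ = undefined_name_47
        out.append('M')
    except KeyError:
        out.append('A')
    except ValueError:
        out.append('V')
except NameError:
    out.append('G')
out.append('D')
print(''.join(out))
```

Execution trace: 'G' (outer except NameError) → 'D' (after the try/except). Output: GD

Answer: GD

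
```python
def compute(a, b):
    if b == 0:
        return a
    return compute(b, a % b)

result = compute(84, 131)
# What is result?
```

compute(84, 131) -> compute(131, 84) -> compute(84, 47) -> compute(47, 37) -> compute(37, 10) -> compute(10, 7) -> compute(7, 3) -> compute(3, 1) -> compute(1, 0) -> 1

Answer: 1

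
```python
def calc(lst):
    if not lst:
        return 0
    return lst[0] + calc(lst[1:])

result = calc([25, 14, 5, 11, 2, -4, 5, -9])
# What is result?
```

25 + 14 + 5 + 11 + 2 + (-4) + 5 + (-9) + 0 = 49

Answer: 49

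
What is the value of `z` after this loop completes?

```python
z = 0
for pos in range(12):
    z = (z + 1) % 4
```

Increment mod 4, 12 times = 0
`z` takes the values: 0 → 1 → 2 → 3 → 0 → 1 → 2 → 3 → 0 → 1 → 2 → 3 → 0

Answer: 0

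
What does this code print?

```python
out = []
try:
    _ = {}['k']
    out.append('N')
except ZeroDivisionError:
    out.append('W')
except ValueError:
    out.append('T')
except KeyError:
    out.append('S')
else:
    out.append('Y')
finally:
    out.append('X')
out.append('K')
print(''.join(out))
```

Execution trace: 'S' (except KeyError) → 'X' (finally) → 'K' (after the try/except). Output: SXK

Answer: SXK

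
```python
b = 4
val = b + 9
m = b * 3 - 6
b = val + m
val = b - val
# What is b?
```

Trace:
`b = 4` → b = 4
`val = b + 9` → val = 13
`m = b * 3 - 6` → m = 6
`b = val + m` → b = 19
`val = b - val` → val = 6
So b = 19

Answer: 19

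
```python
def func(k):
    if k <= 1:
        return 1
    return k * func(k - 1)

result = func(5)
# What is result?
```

func(5) = 5 * 4 * 3 * 2 * 1 = 120

Answer: 120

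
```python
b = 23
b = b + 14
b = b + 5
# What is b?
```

Trace:
`b = 23` → b = 23
`b = b + 14` → b = 37
`b = b + 5` → b = 42
So b = 42

Answer: 42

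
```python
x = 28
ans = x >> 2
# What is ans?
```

Trace:
`x = 28` → x = 28
`ans = x >> 2` → ans = 7
So ans = 7

Answer: 7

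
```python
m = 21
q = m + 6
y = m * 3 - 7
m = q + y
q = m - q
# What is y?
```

Trace:
`m = 21` → m = 21
`q = m + 6` → q = 27
`y = m * 3 - 7` → y = 56
`m = q + y` → m = 83
`q = m - q` → q = 56
So y = 56

Answer: 56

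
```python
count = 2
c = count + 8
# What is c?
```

Trace:
`count = 2` → count = 2
`c = count + 8` → c = 10
So c = 10

Answer: 10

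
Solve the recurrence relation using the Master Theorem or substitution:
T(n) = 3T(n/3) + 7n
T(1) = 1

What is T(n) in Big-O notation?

By Master Theorem: a=3, b=3, f(n)=7n. Since log_3(3) = 1 and f(n) = Θ(n^1), Case 2 applies. T(n) = O(n log n).

Answer: O(n log n)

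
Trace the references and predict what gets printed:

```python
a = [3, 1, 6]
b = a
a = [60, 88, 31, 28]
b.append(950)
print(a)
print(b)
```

Key concept: rebinding vs mutation: a is rebound to a new list, b still points at the original.
Step by step:
`a = [3, 1, 6]` → a = [3, 1, 6]
`b = a` → b = [3, 1, 6] (same object as a)
`a = [60, 88, 31, 28]` → a = [60, 88, 31, 28]
`b.append(950)` → b = [3, 1, 6, 950]
`print(a)` → prints [60, 88, 31, 28]
`print(b)` → prints [3, 1, 6, 950]

Answer:
[60, 88, 31, 28]
[3, 1, 6, 950]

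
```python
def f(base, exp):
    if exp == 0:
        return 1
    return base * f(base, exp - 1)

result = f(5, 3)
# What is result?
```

f(5, 3) = 5 * 5 * 5 = 125

Answer: 125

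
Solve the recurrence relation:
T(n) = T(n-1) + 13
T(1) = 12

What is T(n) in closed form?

Unrolling: T(n) = T(1) + 13·(n-1) = 12 + 13(n-1) = 13n - 1.

Answer: T(n) = 13n - 1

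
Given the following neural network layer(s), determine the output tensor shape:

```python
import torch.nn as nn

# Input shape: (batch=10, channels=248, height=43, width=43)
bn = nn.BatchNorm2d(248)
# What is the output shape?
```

Input: (10, 248, 43, 43) -> Output: (10, 248, 43, 43)

Answer: (10, 248, 43, 43)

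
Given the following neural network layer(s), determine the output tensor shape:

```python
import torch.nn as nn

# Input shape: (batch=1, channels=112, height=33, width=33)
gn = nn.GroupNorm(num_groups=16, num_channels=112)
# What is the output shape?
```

Input: (1, 112, 33, 33) -> Output: (1, 112, 33, 33)

Answer: (1, 112, 33, 33)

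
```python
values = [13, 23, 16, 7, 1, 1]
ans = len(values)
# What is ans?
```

Trace:
`values = [13, 23, 16, 7, 1, 1]` → values = [13, 23, 16, 7, 1, 1]
`ans = len(values)` → ans = 6
So ans = 6

Answer: 6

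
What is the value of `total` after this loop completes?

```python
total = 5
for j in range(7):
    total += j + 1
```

Start at 5, add 1 to 7 = 33
`total` takes the values: 5 → 6 → 8 → 11 → 15 → 20 → 26 → 33

Answer: 33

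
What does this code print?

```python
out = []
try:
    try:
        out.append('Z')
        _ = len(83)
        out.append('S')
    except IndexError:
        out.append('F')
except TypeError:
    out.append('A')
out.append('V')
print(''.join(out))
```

Execution trace: 'Z' (try body) → 'A' (outer except TypeError) → 'V' (after the try/except). Output: ZAV

Answer: ZAV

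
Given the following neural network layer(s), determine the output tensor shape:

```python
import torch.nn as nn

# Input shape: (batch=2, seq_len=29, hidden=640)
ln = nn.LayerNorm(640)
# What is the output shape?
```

Input: (2, 29, 640) -> Output: (2, 29, 640)

Answer: (2, 29, 640)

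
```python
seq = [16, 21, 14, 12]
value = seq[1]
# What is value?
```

Trace:
`seq = [16, 21, 14, 12]` → seq = [16, 21, 14, 12]
`value = seq[1]` → value = 21
So value = 21

Answer: 21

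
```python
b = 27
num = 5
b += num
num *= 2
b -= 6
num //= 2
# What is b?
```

Trace:
`b = 27` → b = 27
`num = 5` → num = 5
`b += num` → b = 32
`num *= 2` → num = 10
`b -= 6` → b = 26
`num //= 2` → num = 5
So b = 26

Answer: 26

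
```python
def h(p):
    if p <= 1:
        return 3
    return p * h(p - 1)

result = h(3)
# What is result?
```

h(3) = 3 * 2 * 3 = 18

Answer: 18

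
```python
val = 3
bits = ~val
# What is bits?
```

Trace:
`val = 3` → val = 3
`bits = ~val` → bits = -4
So bits = -4

Answer: -4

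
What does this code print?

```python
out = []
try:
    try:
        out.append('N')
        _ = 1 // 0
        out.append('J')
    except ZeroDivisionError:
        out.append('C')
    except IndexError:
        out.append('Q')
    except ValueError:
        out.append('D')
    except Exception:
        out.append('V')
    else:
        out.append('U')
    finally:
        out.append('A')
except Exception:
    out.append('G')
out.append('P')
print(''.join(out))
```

Execution trace: 'N' (inner try body) → 'C' (inner except ZeroDivisionError) → 'A' (inner finally) → 'P' (after the try/except). Output: NCAP

Answer: NCAP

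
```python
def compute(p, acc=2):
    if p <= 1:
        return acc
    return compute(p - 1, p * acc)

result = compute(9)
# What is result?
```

Accumulator trace (n, acc): (9, 2) -> (8, 18) -> (7, 144) -> (6, 1008) -> (5, 6048) -> (4, 30240) -> (3, 120960) -> (2, 362880) -> (1, 725760) -> return 725760

Answer: 725760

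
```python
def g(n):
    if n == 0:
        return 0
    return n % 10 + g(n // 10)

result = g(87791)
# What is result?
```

Sum of digits of 87791: 1 + 9 + 7 + 7 + 8 = 32

Answer: 32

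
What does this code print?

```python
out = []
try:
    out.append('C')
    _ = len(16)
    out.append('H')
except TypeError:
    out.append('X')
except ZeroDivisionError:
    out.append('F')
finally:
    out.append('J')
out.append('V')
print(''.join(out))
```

Execution trace: 'C' (try body) → 'X' (except TypeError) → 'J' (finally) → 'V' (after the try/except). Output: CXJV

Answer: CXJV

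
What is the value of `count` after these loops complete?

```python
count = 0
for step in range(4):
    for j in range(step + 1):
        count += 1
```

Triangle: 1 + 2 + ... + 4
`count` takes the values: 0 → 1 → 2 → 3 → 4 → 5 → 6 → 7 → 8 → 9 → 10

Answer: 10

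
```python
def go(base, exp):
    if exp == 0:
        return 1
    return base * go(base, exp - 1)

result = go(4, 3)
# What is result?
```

go(4, 3) = 4 * 4 * 4 = 64

Answer: 64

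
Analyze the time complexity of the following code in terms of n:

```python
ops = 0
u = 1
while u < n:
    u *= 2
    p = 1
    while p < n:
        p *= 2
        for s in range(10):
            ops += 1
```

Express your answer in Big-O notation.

Each loop level contributes: log n × log n × 1. Multiplying the contributions gives O(log² n).

Answer: O(log² n)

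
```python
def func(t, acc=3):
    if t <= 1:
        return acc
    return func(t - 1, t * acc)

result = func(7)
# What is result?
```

Accumulator trace (n, acc): (7, 3) -> (6, 21) -> (5, 126) -> (4, 630) -> (3, 2520) -> (2, 7560) -> (1, 15120) -> return 15120

Answer: 15120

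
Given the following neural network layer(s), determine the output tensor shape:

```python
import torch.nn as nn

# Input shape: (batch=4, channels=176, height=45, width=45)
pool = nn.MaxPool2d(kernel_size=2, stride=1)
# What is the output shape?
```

Input: (4, 176, 45, 45) -> Output: (4, 176, 44, 44)

Answer: (4, 176, 44, 44)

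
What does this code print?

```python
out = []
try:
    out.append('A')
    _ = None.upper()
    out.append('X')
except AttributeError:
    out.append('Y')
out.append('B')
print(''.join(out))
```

Execution trace: 'A' (try body) → 'Y' (except AttributeError) → 'B' (after the try/except). Output: AYB

Answer: AYB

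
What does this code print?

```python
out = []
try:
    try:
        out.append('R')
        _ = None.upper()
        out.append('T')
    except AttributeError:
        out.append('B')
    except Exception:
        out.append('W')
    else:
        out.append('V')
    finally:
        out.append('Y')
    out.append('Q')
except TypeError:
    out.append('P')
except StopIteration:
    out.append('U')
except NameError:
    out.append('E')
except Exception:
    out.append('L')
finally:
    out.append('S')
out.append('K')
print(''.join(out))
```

Execution trace: 'R' (inner try body) → 'B' (inner except AttributeError) → 'Y' (inner finally) → 'Q' (try body, no exception) → 'S' (finally) → 'K' (after the try/except). Output: RBYQSK

Answer: RBYQSK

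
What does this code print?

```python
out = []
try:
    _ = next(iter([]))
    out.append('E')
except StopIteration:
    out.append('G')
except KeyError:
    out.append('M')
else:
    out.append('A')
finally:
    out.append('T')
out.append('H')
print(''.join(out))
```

Execution trace: 'G' (except StopIteration) → 'T' (finally) → 'H' (after the try/except). Output: GTH

Answer: GTH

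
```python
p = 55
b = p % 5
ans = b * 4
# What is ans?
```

Trace:
`p = 55` → p = 55
`b = p % 5` → b = 0
`ans = b * 4` → ans = 0
So ans = 0

Answer: 0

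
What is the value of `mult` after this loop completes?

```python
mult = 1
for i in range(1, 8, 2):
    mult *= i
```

Product of 1, 3, 5, ... up to 7
`mult` takes the values: 1 → 3 → 15 → 105

Answer: 105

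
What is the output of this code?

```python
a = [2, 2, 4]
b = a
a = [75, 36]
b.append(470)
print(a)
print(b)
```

Key concept: rebinding vs mutation: a is rebound to a new list, b still points at the original.
Step by step:
`a = [2, 2, 4]` → a = [2, 2, 4]
`b = a` → b = [2, 2, 4] (same object as a)
`a = [75, 36]` → a = [75, 36]
`b.append(470)` → b = [2, 2, 4, 470]
`print(a)` → prints [75, 36]
`print(b)` → prints [2, 2, 4, 470]

Answer:
[75, 36]
[2, 2, 4, 470]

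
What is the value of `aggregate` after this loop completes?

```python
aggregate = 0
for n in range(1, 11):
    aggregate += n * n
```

Sum of squares 1² to 10² = 385
`aggregate` takes the values: 0 → 1 → 5 → 14 → 30 → 55 → 91 → 140 → 204 → 285 → 385

Answer: 385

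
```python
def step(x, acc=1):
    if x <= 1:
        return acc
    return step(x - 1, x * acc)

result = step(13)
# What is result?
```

Accumulator trace (n, acc): (13, 1) -> (12, 13) -> (11, 156) -> (10, 1716) -> (9, 17160) -> (8, 154440) -> (7, 1235520) -> (6, 8648640) -> (5, 51891840) -> (4, 259459200) -> (3, 1037836800) -> (2, 3113510400) -> (1, 6227020800) -> return 6227020800

Answer: 6227020800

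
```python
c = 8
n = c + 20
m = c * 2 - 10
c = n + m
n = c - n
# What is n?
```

Trace:
`c = 8` → c = 8
`n = c + 20` → n = 28
`m = c * 2 - 10` → m = 6
`c = n + m` → c = 34
`n = c - n` → n = 6
So n = 6

Answer: 6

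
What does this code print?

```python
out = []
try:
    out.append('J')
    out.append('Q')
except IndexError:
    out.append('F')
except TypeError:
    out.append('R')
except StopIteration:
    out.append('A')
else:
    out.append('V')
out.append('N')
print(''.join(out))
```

Execution trace: 'J' (try body) → 'Q' (try body, no exception) → 'V' (else) → 'N' (after the try/except). Output: JQVN

Answer: JQVN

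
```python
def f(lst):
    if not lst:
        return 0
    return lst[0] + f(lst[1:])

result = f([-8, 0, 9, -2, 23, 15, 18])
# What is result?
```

(-8) + 0 + 9 + (-2) + 23 + 15 + 18 + 0 = 55

Answer: 55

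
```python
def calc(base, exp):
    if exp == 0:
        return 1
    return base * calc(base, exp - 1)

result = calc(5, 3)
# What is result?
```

calc(5, 3) = 5 * 5 * 5 = 125

Answer: 125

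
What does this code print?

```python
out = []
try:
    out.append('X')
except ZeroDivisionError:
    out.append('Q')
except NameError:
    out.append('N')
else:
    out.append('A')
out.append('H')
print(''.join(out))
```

Execution trace: 'X' (try body, no exception) → 'A' (else) → 'H' (after the try/except). Output: XAH

Answer: XAH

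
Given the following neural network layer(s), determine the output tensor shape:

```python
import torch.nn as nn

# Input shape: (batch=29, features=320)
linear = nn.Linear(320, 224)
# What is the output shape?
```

Input: (29, 320) -> Output: (29, 224)

Answer: (29, 224)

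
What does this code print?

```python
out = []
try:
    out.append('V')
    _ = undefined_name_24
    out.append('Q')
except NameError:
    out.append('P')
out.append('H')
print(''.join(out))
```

Execution trace: 'V' (try body) → 'P' (except NameError) → 'H' (after the try/except). Output: VPH

Answer: VPH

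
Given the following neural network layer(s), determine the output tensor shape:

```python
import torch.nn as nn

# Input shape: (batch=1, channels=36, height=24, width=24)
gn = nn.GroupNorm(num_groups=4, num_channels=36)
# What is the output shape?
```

Input: (1, 36, 24, 24) -> Output: (1, 36, 24, 24)

Answer: (1, 36, 24, 24)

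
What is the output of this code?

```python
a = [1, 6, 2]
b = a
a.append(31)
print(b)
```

Key concept: basic list aliasing.
Step by step:
`a = [1, 6, 2]` → a = [1, 6, 2]
`b = a` → b = [1, 6, 2] (same object as a)
`a.append(31)` → a = [1, 6, 2, 31] (same object as b); b = [1, 6, 2, 31] (same object as a)
`print(b)` → prints [1, 6, 2, 31]

Answer: [1, 6, 2, 31]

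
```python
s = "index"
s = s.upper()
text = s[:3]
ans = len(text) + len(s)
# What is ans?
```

Trace:
`s = "index"` → s = 'index'
`s = s.upper()` → s = 'INDEX'
`text = s[:3]` → text = 'IND'
`ans = len(text) + len(s)` → ans = 8
So ans = 8

Answer: 8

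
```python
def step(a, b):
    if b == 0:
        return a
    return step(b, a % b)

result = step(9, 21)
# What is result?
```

step(9, 21) -> step(21, 9) -> step(9, 3) -> step(3, 0) -> 3

Answer: 3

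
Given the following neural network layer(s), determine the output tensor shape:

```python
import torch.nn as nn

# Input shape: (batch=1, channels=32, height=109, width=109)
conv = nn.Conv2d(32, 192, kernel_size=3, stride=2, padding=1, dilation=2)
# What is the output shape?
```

Input: (1, 32, 109, 109) -> Output: (1, 192, 54, 54)

Answer: (1, 192, 54, 54)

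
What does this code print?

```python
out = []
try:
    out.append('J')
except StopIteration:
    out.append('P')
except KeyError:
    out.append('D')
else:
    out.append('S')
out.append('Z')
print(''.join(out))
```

Execution trace: 'J' (try body, no exception) → 'S' (else) → 'Z' (after the try/except). Output: JSZ

Answer: JSZ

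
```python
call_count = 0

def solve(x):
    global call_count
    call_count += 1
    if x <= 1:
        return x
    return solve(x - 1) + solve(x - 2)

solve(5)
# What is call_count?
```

Calls(x) = 1 + Calls(x-1) + Calls(x-2); Calls(0)=Calls(1)=1. For x=5 this gives 15.

Answer: 15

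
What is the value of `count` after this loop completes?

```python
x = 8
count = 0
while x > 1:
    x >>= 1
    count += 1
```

Count right shifts until 1
`count` takes the values: 0 → 1 → 2 → 3

Answer: 3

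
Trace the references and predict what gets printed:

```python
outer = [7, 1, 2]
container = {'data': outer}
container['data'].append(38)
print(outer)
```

Key concept: dict holds reference to list.
Step by step:
`outer = [7, 1, 2]` → outer = [7, 1, 2]
`container = {'data': outer}` → container = {'data': [7, 1, 2]}
`container['data'].append(38)` → outer = [7, 1, 2, 38]; container = {'data': [7, 1, 2, 38]}
`print(outer)` → prints [7, 1, 2, 38]

Answer: [7, 1, 2, 38]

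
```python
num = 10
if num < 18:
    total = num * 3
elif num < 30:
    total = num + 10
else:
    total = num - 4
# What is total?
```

Trace:
`num = 10` → num = 10
`if num < 18: ...` → num < 18 is True → total = 30
So total = 30

Answer: 30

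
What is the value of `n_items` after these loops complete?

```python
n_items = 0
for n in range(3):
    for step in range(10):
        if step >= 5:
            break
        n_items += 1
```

Inner breaks at 5, outer runs 3 times
`n_items` takes the values: 0 → 1 → 2 → 3 → 4 → 5 → 6 → 7 → 8 → 9 → 10 → 11 → 12 → 13 → 14 → 15

Answer: 15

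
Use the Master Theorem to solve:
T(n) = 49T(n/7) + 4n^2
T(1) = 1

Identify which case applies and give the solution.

a=49, b=7, f(n)=4n^2. log_7(49) = 2. Since c=2 = 2, Case 2 applies: T(n) = Θ(n^log_b(a) · log n) = O(n^2 log n).

Answer: O(n^2 log n) - Case 2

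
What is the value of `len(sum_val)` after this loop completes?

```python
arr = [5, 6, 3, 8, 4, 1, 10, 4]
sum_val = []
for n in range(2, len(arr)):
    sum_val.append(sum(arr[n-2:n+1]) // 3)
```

Number of 3-element averages
`sum_val` takes the values: [] → [4] → [4, 5] → [4, 5, 5] → [4, 5, 5, 4] → [4, 5, 5, 4, 5] → [4, 5, 5, 4, 5, 5]
So `len(sum_val)` = 6

Answer: 6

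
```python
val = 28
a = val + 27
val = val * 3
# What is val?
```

Trace:
`val = 28` → val = 28
`a = val + 27` → a = 55
`val = val * 3` → val = 84
So val = 84

Answer: 84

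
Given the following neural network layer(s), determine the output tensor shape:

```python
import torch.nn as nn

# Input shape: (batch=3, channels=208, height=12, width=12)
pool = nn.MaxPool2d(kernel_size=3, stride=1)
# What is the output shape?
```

Input: (3, 208, 12, 12) -> Output: (3, 208, 10, 10)

Answer: (3, 208, 10, 10)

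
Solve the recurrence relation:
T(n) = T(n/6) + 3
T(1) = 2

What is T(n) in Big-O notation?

Each step divides n by 6 and adds 3. After log_6(n) steps we reach T(1)=2. So T(n) = 3·log_6(n) + 2 = O(log n).

Answer: O(log n)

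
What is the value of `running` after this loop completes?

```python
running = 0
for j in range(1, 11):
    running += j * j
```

Sum of squares 1² to 10² = 385
`running` takes the values: 0 → 1 → 5 → 14 → 30 → 55 → 91 → 140 → 204 → 285 → 385

Answer: 385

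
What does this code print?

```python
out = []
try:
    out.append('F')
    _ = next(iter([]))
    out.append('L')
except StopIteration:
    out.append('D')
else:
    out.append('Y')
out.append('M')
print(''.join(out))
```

Execution trace: 'F' (try body) → 'D' (except StopIteration) → 'M' (after the try/except). Output: FDM

Answer: FDM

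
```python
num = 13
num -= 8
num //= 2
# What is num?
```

Trace:
`num = 13` → num = 13
`num -= 8` → num = 5
`num //= 2` → num = 2
So num = 2

Answer: 2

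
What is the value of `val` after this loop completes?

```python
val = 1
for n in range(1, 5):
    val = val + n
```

Start at 1, add 1 through 4
`val` takes the values: 1 → 2 → 4 → 7 → 11

Answer: 11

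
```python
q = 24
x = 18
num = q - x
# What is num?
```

Trace:
`q = 24` → q = 24
`x = 18` → x = 18
`num = q - x` → num = 6
So num = 6

Answer: 6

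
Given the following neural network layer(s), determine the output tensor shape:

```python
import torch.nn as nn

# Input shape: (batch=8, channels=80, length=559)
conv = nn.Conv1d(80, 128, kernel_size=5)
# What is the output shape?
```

Input: (8, 80, 559) -> Output: (8, 128, 555)

Answer: (8, 128, 555)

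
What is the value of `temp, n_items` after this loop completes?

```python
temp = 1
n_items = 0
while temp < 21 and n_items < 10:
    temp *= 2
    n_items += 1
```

Double until >= 21 or 10 iterations
`temp, n_items` takes the values: (1, 0) → (2, 0) → (2, 1) → (4, 1) → (4, 2) → (8, 2) → (8, 3) → (16, 3) → (16, 4) → (32, 4) → (32, 5)

Answer: 32, 5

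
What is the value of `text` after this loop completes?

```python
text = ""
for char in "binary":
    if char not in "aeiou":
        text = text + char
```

Remove vowels from 'binary'
`text` takes the values: "" → "b" → "bn" → "bnr" → "bnry"

Answer: "bnry"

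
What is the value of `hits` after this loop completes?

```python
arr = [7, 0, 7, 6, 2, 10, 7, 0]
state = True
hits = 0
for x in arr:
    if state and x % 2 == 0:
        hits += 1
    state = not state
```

Count even values at even positions
`hits` takes the values: 0 → 1

Answer: 1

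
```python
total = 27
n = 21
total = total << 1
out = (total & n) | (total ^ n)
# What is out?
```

Trace:
`total = 27` → total = 27
`n = 21` → n = 21
`total = total << 1` → total = 54
`out = (total & n) | (total ^ n)` → out = 55
So out = 55

Answer: 55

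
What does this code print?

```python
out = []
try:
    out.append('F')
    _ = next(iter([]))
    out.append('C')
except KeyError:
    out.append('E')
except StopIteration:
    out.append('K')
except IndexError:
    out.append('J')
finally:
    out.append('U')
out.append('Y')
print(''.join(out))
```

Execution trace: 'F' (try body) → 'K' (except StopIteration) → 'U' (finally) → 'Y' (after the try/except). Output: FKUY

Answer: FKUY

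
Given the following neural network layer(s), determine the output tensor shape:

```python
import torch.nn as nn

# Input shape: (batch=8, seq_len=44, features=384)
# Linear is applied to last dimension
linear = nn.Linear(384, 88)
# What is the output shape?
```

Input: (8, 44, 384) -> Output: (8, 44, 88)

Answer: (8, 44, 88)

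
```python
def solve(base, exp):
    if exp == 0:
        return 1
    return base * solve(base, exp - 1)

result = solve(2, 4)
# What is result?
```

solve(2, 4) = 2 * 2 * 2 * 2 = 16

Answer: 16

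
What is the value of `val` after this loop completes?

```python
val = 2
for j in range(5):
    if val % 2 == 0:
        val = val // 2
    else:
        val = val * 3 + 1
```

Collatz-style transformation from 2
`val` takes the values: 2 → 1 → 4 → 2 → 1 → 4

Answer: 4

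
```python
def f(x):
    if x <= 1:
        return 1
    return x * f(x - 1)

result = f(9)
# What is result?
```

f(9) = 9 * 8 * 7 * 6 * 5 * 4 * 3 * 2 * 1 = 362880

Answer: 362880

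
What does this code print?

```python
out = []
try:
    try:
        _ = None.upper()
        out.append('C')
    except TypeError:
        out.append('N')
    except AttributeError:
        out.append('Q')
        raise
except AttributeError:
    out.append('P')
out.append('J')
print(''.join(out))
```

Execution trace: 'Q' (inner except AttributeError) → 'P' (outer except AttributeError) → 'J' (after the try/except). Output: QPJ

Answer: QPJ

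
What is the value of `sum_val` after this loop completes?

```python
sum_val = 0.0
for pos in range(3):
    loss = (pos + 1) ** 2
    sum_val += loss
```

Sum of squared losses 1² + 2² + ... + 3²
`sum_val` takes the values: 0.0 → 1.0 → 5.0 → 14.0

Answer: 14.0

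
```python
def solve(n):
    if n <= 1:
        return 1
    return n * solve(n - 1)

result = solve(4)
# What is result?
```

solve(4) = 4 * 3 * 2 * 1 = 24

Answer: 24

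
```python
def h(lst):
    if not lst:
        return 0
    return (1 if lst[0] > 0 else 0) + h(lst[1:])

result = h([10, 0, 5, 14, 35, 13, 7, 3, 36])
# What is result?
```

Count of positive elements in [10, 0, 5, 14, 35, 13, 7, 3, 36] = 8

Answer: 8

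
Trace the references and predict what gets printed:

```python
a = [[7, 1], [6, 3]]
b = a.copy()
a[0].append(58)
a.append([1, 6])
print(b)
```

Key concept: shallow copy with nested lists.
Step by step:
`a = [[7, 1], [6, 3]]` → a = [[7, 1], [6, 3]]
`b = a.copy()` → b = [[7, 1], [6, 3]]
`a[0].append(58)` → a = [[7, 1, 58], [6, 3]]; b = [[7, 1, 58], [6, 3]]
`a.append([1, 6])` → a = [[7, 1, 58], [6, 3], [1, 6]]
`print(b)` → prints [[7, 1, 58], [6, 3]]

Answer: [[7, 1, 58], [6, 3]]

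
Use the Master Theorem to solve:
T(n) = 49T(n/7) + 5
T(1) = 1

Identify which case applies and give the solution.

a=49, b=7, f(n)=5. log_7(49) = 2. Since c=0 < 2, Case 1 applies: T(n) = Θ(n^log_b(a)) = O(n^2).

Answer: O(n^2) - Case 1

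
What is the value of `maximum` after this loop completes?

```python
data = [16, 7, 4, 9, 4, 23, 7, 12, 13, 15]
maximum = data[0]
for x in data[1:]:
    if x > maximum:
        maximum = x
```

Maximum of [16, 7, 4, 9, 4, 23, 7, 12, 13, 15]
`maximum` takes the values: 16 → 23

Answer: 23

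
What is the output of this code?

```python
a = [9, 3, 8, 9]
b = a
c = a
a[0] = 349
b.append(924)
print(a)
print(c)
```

Key concept: multiple aliases.
Step by step:
`a = [9, 3, 8, 9]` → a = [9, 3, 8, 9]
`b = a` → b = [9, 3, 8, 9] (same object as a)
`c = a` → c = [9, 3, 8, 9] (same object as a, b)
`a[0] = 349` → a = [349, 3, 8, 9] (same object as b, c); b = [349, 3, 8, 9] (same object as a, c); c = [349, 3, 8, 9] (same object as a, b)
`b.append(924)` → a = [349, 3, 8, 9, 924] (same object as b, c); b = [349, 3, 8, 9, 924] (same object as a, c); c = [349, 3, 8, 9, 924] (same object as a, b)
`print(a)` → prints [349, 3, 8, 9, 924]
`print(c)` → prints [349, 3, 8, 9, 924]

Answer:
[349, 3, 8, 9, 924]
[349, 3, 8, 9, 924]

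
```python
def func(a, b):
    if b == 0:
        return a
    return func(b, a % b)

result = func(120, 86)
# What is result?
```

func(120, 86) -> func(86, 34) -> func(34, 18) -> func(18, 16) -> func(16, 2) -> func(2, 0) -> 2

Answer: 2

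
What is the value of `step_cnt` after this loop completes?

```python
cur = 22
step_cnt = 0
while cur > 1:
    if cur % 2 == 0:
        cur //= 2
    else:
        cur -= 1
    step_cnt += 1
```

Steps to reduce 22 to 1
`step_cnt` takes the values: 0 → 1 → 2 → 3 → 4 → 5 → 6

Answer: 6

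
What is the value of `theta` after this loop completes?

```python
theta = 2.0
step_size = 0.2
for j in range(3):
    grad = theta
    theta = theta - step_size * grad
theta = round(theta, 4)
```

Gradient descent: w = 2.0 * (1 - 0.2)^3
`theta` takes the values: 2.0 → 1.6 → 1.28 → 1.024

Answer: 1.024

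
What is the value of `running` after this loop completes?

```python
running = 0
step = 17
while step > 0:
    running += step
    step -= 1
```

Sum 17 down to 1
`running` takes the values: 0 → 17 → 33 → 48 → 62 → 75 → 87 → 98 → 108 → 117 → 125 → 132 → 138 → 143 → 147 → 150 → 152 → 153

Answer: 153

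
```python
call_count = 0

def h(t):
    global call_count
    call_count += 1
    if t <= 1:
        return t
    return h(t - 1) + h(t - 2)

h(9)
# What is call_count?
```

Calls(t) = 1 + Calls(t-1) + Calls(t-2); Calls(0)=Calls(1)=1. For t=9 this gives 109.

Answer: 109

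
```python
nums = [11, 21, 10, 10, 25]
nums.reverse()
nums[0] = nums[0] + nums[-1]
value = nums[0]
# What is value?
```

Trace:
`nums = [11, 21, 10, 10, 25]` → nums = [11, 21, 10, 10, 25]
`nums.reverse()` → nums = [25, 10, 10, 21, 11]
`nums[0] = nums[0] + nums[-1]` → nums = [36, 10, 10, 21, 11]
`value = nums[0]` → value = 36
So value = 36

Answer: 36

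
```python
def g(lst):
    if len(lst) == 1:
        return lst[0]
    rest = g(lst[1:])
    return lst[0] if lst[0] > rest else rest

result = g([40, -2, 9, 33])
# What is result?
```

Recursive max over [40, -2, 9, 33] = 40

Answer: 40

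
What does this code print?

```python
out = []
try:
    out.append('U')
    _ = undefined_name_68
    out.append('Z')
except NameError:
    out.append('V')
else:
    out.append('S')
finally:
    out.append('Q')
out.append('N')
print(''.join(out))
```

Execution trace: 'U' (try body) → 'V' (except NameError) → 'Q' (finally) → 'N' (after the try/except). Output: UVQN

Answer: UVQN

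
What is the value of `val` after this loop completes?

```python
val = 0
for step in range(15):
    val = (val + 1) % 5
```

Increment mod 5, 15 times = 0
`val` takes the values: 0 → 1 → 2 → 3 → 4 → 0 → 1 → 2 → 3 → 4 → 0 → 1 → 2 → 3 → 4 → 0

Answer: 0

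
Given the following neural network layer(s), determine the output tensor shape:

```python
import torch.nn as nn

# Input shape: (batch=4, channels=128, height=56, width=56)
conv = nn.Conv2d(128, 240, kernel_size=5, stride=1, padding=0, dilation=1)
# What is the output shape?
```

Input: (4, 128, 56, 56) -> Output: (4, 240, 52, 52)

Answer: (4, 240, 52, 52)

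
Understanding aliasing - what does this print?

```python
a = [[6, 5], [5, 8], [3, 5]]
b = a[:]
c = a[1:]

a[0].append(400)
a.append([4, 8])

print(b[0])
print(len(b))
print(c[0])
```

Key concept: slice with nested mutation.
Step by step:
`a = [[6, 5], [5, 8], [3, 5]]` → a = [[6, 5], [5, 8], [3, 5]]
`b = a[:]` → b = [[6, 5], [5, 8], [3, 5]]
`c = a[1:]` → c = [[5, 8], [3, 5]]
`a[0].append(400)` → a = [[6, 5, 400], [5, 8], [3, 5]]; b = [[6, 5, 400], [5, 8], [3, 5]]
`a.append([4, 8])` → a = [[6, 5, 400], [5, 8], [3, 5], [4, 8]]
`print(b[0])` → prints [6, 5, 400]
`print(len(b))` → prints 3
`print(c[0])` → prints [5, 8]

Answer:
[6, 5, 400]
3
[5, 8]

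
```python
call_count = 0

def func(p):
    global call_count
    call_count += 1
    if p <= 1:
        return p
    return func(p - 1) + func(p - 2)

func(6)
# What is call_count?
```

Calls(p) = 1 + Calls(p-1) + Calls(p-2); Calls(0)=Calls(1)=1. For p=6 this gives 25.

Answer: 25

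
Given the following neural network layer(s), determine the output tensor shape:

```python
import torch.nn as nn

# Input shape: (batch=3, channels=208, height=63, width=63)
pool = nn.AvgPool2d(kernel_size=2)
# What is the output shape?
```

Input: (3, 208, 63, 63) -> Output: (3, 208, 31, 31)

Answer: (3, 208, 31, 31)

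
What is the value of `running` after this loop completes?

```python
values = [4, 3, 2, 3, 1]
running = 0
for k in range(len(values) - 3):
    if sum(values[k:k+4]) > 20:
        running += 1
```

Count windows with sum > 20
`running` takes the values: 0

Answer: 0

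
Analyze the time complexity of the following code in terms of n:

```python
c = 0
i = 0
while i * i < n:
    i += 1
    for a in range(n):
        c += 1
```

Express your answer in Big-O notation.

Each loop level contributes: √n × n. Multiplying the contributions gives O(n√n).

Answer: O(n√n)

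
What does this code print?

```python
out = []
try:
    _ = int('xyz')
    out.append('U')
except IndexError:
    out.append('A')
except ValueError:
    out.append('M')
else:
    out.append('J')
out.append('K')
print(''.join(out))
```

Execution trace: 'M' (except ValueError) → 'K' (after the try/except). Output: MK

Answer: MK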